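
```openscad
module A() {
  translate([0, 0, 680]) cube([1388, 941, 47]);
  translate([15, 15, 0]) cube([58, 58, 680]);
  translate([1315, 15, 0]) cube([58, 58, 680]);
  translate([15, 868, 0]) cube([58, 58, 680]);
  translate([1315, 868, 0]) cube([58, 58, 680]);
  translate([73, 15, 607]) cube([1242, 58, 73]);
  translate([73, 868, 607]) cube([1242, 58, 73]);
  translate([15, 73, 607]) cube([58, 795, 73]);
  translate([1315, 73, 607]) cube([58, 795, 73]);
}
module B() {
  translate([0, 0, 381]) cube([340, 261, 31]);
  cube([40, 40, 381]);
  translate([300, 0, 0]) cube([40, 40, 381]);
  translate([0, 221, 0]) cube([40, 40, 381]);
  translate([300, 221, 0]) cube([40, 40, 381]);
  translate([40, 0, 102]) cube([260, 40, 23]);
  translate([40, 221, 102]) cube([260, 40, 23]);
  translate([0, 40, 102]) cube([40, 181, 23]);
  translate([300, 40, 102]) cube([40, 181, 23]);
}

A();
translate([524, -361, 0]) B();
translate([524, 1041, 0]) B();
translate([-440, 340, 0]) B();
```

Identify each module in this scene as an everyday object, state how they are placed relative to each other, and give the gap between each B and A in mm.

A is a table. B is a stool. Three stools sit around the table at the −y, +y, −x sides. The gap between each stool and the table is 100 mm.

Each stool's nearest face is 100 mm from the table's bounding box.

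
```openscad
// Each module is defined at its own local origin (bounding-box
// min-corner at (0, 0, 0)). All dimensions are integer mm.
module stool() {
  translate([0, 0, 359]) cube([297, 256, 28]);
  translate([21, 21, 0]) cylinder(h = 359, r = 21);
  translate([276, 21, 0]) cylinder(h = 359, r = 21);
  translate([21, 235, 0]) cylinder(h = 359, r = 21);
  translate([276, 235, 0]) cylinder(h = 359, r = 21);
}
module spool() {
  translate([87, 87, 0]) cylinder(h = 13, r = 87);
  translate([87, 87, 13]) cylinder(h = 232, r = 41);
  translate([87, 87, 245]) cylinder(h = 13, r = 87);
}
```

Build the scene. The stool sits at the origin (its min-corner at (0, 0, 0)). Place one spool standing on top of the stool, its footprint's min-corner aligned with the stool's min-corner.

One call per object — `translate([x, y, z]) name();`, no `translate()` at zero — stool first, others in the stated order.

stool();
translate([0, 0, 387]) spool();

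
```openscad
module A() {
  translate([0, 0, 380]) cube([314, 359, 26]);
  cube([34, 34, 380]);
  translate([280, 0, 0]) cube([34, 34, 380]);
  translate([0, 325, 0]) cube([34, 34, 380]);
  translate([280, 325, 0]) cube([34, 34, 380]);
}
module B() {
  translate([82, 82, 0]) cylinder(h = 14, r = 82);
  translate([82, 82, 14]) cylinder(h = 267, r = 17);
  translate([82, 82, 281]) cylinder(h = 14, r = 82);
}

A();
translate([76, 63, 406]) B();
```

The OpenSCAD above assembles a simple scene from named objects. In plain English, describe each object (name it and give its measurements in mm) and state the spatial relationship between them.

A is a four-legged stool. The seat is 314×359 mm, 26 mm thick, top at z = 406 mm. It stands on four square legs, each 34×34 mm in cross-section, from z = 0 to the seat underside, each flush with a corner of the seat.

B is a spool: two coaxial disc flanges of radius 82 mm and thickness 14 mm, joined by a core cylinder of radius 17 mm and height 267 mm. The lower flange rests on z = 0 and the three cylinders share a vertical axis.

The spool is on top of the stool.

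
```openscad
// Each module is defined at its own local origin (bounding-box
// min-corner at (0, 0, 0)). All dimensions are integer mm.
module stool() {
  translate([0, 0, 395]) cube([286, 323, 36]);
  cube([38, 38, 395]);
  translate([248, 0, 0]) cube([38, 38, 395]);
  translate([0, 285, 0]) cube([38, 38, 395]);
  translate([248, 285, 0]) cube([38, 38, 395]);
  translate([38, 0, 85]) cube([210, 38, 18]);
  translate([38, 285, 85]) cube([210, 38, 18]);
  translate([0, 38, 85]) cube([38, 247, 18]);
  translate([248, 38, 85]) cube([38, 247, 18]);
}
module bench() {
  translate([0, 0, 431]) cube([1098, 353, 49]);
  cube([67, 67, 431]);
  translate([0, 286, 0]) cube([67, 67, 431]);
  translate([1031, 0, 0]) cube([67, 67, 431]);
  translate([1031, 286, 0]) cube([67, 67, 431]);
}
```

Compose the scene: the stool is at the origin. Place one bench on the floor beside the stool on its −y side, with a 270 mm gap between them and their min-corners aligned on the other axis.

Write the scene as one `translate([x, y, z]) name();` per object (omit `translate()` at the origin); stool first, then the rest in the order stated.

stool();
translate([0, -623, 0]) bench();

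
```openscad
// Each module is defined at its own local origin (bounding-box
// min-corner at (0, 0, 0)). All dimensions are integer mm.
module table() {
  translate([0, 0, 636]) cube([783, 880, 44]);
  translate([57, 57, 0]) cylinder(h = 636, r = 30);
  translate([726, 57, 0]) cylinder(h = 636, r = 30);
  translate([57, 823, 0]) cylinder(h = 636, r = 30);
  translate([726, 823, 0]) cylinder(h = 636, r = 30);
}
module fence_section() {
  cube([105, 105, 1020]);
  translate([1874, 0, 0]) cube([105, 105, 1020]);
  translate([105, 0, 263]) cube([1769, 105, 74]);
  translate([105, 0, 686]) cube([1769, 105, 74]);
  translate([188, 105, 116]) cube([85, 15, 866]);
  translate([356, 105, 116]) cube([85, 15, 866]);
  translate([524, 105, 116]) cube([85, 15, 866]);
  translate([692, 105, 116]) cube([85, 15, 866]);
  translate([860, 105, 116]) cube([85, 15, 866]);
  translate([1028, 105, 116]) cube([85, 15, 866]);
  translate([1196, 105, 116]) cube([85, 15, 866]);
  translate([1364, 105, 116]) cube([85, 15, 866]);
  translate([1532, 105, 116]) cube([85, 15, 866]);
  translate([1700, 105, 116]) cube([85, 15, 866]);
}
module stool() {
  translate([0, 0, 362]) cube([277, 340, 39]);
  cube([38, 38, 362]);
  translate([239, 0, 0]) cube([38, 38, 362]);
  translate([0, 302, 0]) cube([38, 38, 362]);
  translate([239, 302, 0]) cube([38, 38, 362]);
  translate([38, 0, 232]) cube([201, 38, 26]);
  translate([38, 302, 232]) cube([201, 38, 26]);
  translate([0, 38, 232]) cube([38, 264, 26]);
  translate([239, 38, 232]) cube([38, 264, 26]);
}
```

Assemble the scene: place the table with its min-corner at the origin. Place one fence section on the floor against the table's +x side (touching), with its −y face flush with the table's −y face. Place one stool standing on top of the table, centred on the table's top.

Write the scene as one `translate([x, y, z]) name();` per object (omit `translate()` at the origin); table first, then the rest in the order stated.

table();
translate([783, 0, 0]) fence_section();
translate([253, 270, 680]) stool();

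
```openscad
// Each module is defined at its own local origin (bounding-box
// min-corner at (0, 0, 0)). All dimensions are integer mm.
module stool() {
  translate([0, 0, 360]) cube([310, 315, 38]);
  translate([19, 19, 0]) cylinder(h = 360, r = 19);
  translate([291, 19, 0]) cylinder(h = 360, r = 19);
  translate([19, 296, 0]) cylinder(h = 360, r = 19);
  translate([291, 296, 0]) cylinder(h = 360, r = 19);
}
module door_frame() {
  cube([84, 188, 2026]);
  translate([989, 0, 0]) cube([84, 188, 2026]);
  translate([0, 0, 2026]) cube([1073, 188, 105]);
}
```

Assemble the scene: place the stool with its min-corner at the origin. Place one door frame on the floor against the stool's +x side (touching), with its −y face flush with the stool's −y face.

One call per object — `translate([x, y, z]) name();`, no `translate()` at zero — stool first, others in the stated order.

stool();
translate([310, 0, 0]) door_frame();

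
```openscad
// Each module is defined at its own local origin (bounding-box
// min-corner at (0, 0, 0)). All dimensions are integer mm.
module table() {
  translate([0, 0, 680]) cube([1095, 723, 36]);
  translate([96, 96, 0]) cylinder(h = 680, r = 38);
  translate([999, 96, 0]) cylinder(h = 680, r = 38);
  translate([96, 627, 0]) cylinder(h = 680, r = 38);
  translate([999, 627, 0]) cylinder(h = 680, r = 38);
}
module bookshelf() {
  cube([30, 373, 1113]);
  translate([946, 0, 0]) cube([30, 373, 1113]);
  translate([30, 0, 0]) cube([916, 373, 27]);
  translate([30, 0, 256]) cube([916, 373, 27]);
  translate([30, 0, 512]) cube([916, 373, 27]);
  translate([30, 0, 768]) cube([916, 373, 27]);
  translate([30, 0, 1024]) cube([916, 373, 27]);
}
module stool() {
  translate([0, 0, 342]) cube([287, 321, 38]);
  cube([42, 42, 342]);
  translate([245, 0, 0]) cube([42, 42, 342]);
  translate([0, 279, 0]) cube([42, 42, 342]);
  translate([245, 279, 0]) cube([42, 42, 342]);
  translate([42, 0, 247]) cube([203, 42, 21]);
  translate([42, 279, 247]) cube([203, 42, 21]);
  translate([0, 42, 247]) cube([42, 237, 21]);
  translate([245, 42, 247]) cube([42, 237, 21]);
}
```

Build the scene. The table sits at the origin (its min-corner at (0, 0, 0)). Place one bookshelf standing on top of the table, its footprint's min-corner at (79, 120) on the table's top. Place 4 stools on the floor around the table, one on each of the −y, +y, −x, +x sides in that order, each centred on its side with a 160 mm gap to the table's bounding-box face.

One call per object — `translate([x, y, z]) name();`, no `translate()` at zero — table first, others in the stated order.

table();
translate([79, 120, 716]) bookshelf();
translate([404, -481, 0]) stool();
translate([404, 883, 0]) stool();
translate([-447, 201, 0]) stool();
translate([1255, 201, 0]) stool();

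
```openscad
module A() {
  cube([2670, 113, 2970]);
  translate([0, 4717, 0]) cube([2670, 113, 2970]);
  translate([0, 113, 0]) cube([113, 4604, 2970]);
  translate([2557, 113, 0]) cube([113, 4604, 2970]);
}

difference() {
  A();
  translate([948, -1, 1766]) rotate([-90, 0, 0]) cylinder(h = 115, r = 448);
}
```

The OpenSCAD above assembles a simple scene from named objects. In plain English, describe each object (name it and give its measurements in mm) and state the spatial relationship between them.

A is the wall frame of a small rectangular building: four walls, each 2970 mm tall and 113 mm thick, enclosing a footprint 2670 mm (x) by 4830 mm (y) outside-to-outside, with no floor or roof. The front and back walls (the −y and +y sides) span the full width; the two side walls fit between them.

The house frame has a circular hole of radius 448 mm through its front wall, centred at (x = 948, z = 1766).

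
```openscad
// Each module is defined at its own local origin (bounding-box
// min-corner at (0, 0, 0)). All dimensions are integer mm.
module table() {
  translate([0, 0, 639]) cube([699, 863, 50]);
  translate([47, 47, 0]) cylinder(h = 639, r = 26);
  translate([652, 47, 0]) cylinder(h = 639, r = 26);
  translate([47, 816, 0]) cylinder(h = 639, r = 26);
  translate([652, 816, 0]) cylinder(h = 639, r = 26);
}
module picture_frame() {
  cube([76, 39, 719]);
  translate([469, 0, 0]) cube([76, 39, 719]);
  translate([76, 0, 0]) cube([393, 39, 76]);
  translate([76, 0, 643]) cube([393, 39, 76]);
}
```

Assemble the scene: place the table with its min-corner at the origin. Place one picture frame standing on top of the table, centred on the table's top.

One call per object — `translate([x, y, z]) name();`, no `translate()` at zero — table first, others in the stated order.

table();
translate([77, 412, 689]) picture_frame();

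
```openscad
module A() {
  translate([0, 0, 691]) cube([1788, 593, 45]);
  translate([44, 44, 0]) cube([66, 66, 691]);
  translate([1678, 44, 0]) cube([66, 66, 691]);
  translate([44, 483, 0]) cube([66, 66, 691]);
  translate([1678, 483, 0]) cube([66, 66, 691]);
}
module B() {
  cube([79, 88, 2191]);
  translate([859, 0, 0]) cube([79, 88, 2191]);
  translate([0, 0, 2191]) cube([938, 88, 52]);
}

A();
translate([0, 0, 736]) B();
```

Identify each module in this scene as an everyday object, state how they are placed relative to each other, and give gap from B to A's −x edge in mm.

A is a table. B is a door frame. The door frame is on top of the table. The gap from the door frame to the table's −x edge is 0 mm.

The door frame's min-x is at 0; the table's min-x is 0; gap = 0 mm.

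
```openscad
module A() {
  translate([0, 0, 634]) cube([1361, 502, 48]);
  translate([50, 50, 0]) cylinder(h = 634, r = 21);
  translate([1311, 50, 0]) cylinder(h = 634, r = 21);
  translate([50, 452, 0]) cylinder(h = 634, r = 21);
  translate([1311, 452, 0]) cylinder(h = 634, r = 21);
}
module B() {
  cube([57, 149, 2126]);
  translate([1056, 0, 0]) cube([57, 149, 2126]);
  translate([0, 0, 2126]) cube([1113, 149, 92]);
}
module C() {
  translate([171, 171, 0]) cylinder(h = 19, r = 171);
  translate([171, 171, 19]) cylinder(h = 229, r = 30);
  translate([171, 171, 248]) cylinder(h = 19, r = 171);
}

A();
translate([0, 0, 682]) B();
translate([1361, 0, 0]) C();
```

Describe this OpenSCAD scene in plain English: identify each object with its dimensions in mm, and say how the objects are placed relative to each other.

A is a rectangular dining table. The top is 1361×502×48 mm with its upper surface at z = 682 mm. It stands on four round legs of 42 mm diameter, each leg's bounding box inset 29 mm from the nearest pair of top edges, running from the floor to the underside of the top.

B is a door frame. The clear opening is 999 mm wide and 2126 mm high. Two 57 mm wide jambs, 149 mm deep, stand either side of the opening from the floor to the top of the opening. A 92 mm thick head sits across the top of both jambs, spanning the full outside width of the frame.

C is a spool: two coaxial disc flanges of radius 171 mm and thickness 19 mm, joined by a core cylinder of radius 30 mm and height 229 mm. The lower flange rests on z = 0 and the three cylinders share a vertical axis.

The door frame is on top of the table. The spool is against the table's +x side, with their −y faces flush.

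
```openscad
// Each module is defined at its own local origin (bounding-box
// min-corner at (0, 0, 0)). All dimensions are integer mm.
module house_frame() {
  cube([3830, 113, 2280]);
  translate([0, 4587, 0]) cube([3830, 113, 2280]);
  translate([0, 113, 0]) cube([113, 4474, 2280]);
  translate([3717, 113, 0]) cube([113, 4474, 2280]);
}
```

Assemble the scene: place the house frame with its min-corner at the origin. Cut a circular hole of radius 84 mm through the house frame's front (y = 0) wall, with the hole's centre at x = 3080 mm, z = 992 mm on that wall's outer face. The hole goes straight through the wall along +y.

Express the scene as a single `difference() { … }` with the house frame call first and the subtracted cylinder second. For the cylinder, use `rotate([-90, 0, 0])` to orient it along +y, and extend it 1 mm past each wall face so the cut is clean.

difference() {
  house_frame();
  translate([3080, -1, 992]) rotate([-90, 0, 0]) cylinder(h = 115, r = 84);
}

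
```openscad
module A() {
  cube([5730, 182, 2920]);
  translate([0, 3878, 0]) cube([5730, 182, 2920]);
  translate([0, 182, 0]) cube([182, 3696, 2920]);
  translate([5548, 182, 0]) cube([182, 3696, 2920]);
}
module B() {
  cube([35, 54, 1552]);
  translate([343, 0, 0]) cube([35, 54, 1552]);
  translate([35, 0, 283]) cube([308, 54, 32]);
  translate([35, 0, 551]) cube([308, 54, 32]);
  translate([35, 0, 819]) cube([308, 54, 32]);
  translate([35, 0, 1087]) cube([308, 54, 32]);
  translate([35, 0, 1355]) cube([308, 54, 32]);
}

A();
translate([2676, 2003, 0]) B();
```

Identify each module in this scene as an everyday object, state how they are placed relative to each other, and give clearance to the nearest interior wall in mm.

A is a house frame. B is a ladder. The ladder sits inside the house frame, centred. The clearance to the nearest interior wall is 1821 mm.

Clearances: x = 2494, y = 1821; minimum 1821 mm.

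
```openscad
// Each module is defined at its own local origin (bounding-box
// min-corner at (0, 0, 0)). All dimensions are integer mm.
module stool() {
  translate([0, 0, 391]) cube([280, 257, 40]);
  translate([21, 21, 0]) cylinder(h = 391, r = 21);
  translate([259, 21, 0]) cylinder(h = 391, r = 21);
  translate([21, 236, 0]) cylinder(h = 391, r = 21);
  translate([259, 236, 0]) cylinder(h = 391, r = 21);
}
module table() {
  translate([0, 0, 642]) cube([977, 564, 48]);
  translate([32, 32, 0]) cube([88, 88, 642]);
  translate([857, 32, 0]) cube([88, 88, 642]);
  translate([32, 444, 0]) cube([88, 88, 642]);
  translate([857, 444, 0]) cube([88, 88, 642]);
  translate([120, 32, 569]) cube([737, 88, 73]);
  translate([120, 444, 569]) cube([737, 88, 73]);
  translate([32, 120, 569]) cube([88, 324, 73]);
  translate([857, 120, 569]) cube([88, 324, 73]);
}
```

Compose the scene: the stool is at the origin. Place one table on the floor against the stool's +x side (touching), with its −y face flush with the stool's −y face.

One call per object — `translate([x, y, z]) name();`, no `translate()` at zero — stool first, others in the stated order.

stool();
translate([280, 0, 0]) table();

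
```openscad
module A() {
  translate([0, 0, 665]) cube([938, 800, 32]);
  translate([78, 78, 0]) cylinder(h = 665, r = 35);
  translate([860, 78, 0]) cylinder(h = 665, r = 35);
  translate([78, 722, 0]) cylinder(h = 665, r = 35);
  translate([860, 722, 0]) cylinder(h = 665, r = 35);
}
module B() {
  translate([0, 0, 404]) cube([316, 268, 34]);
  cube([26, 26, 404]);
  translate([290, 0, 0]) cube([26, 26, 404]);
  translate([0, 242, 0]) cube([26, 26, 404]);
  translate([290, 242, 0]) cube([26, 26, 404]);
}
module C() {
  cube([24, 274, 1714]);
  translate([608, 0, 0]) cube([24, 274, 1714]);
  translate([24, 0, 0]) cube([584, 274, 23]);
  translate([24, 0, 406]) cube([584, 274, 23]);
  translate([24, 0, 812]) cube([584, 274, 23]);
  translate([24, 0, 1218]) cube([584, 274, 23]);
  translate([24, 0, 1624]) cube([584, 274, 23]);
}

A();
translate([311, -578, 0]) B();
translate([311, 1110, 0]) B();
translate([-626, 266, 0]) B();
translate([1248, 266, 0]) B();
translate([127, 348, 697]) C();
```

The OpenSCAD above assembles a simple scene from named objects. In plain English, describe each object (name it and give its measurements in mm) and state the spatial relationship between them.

A is a table with a 938×800 mm rectangular top, 32 mm thick, top surface at z = 697 mm, supported by four round legs of 70 mm diameter, each leg's bounding box inset 43 mm from the nearest pair of top edges, running from the floor.

B is a four-legged stool. The seat is a 316×268×34 mm slab whose top surface is at z = 438 mm; four square legs, each 26×26 mm in cross-section, run from the floor (z = 0) to the underside of the seat, each flush with a corner of the seat.

C is an open bookshelf. Two side panels, each 24 mm thick, 274 mm deep and 1714 mm tall, stand 632 mm apart (outside-to-outside). Between them sit 5 shelves, each 23 mm thick and 274 mm deep, spanning the full gap between the sides. The bottom shelf rests on the floor (its underside at z = 0) and the clear gap between one shelf's top and the next shelf's underside is 383 mm.

Four stools sit around the table at the −y, +y, −x, +x sides. The bookshelf is on top of the table.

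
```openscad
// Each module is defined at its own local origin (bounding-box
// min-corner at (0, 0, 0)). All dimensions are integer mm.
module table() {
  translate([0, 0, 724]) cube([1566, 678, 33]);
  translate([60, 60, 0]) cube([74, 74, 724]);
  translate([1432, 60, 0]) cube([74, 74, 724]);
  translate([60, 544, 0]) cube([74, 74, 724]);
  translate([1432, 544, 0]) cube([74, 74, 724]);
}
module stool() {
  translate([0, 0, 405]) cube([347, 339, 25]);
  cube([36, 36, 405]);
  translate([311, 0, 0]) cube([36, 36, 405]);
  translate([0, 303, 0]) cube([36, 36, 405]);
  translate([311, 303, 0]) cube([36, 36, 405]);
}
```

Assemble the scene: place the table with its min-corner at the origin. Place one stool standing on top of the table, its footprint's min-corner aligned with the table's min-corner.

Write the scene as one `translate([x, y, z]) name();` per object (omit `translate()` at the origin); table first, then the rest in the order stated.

table();
translate([0, 0, 757]) stool();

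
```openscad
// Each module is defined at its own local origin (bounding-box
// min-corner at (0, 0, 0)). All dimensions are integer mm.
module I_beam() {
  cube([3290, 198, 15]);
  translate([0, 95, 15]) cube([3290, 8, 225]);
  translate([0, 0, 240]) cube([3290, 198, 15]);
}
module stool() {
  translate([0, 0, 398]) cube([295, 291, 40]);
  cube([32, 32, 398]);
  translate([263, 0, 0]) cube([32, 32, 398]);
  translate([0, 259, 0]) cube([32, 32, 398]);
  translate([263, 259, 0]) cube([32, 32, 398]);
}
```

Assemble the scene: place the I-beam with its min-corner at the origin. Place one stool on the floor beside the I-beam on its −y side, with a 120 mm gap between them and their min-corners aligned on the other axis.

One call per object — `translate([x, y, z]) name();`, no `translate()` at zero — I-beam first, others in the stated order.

I_beam();
translate([0, -411, 0]) stool();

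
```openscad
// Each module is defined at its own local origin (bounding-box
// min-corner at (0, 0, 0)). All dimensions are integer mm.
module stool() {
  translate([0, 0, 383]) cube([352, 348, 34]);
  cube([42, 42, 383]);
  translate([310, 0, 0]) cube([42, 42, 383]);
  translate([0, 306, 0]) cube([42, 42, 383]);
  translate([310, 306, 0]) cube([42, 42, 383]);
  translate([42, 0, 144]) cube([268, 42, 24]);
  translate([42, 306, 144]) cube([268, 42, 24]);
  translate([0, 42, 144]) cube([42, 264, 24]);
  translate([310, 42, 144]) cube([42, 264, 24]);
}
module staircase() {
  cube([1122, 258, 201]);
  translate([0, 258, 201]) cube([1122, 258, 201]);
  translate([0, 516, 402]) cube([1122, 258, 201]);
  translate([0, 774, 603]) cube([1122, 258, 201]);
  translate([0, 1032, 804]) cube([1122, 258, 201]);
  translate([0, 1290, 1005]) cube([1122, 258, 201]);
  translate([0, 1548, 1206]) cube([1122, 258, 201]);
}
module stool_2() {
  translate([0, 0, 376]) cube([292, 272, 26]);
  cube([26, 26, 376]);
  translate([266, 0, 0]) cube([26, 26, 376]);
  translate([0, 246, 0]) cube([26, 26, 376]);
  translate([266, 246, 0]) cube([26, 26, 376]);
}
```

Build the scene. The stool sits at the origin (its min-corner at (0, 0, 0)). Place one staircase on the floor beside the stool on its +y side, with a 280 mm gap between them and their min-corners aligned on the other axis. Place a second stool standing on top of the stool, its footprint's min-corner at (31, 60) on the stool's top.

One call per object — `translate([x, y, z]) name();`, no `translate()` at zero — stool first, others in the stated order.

stool();
translate([0, 628, 0]) staircase();
translate([31, 60, 417]) stool_2();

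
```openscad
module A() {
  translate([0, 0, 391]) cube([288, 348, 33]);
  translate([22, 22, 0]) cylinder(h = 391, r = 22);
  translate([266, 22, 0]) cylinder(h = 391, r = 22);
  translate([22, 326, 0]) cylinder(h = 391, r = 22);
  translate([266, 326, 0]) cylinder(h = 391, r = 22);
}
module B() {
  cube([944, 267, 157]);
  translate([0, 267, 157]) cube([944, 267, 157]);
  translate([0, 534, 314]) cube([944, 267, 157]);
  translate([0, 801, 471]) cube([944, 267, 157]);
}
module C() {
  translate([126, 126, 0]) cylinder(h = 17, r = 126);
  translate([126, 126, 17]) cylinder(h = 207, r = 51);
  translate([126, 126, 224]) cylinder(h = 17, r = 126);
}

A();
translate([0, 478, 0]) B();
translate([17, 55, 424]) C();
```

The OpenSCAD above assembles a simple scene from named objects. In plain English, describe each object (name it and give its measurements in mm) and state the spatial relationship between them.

A is a four-legged stool. The seat is 288×348 mm, 33 mm thick, top at z = 424 mm. It stands on four round legs, each 44 mm in diameter, from z = 0 to the seat underside, each leg's axis is inset half a diameter from the nearest pair of seat edges (so the leg's bounding box is flush with the corner).

B is a straight staircase of 4 solid steps. Each step is 944 mm wide (x), 267 mm deep (y, the going) and 157 mm tall (the rise). The first step rests on the floor; each subsequent step sits one going further in +y and one rise higher in +z, directly behind and above the previous step with no overlap.

C is a spool: two coaxial disc flanges of radius 126 mm and thickness 17 mm, joined by a core cylinder of radius 51 mm and height 207 mm. The lower flange rests on z = 0 and the three cylinders share a vertical axis.

The staircase is on the floor beside the stool on its +y side. The spool is on top of the stool.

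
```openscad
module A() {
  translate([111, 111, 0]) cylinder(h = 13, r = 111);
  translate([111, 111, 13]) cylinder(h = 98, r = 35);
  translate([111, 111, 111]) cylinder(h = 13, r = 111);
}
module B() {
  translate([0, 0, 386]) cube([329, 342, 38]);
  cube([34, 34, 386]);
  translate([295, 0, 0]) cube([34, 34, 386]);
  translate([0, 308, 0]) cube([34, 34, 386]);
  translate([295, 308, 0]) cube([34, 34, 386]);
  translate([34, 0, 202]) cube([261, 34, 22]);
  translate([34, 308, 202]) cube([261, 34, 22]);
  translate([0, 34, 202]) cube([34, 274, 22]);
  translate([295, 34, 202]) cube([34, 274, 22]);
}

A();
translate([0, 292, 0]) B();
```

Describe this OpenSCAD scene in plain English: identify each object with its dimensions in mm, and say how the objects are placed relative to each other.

A is a spool: two coaxial disc flanges of radius 111 mm and thickness 13 mm, joined by a core cylinder of radius 35 mm and height 98 mm. The lower flange rests on z = 0 and the three cylinders share a vertical axis.

B is a four-legged stool. The seat is a 329×342×38 mm slab whose top surface is at z = 424 mm; four square legs, each 34×34 mm in cross-section, run from the floor (z = 0) to the underside of the seat, each flush with a corner of the seat. Four stretchers, 34 mm wide and 22 mm tall, connect adjacent legs with their undersides at z = 202 mm, each running between the inner faces of the legs it joins and aligned with the legs' outer faces on the other axis.

The stool is on the floor beside the spool on its +y side.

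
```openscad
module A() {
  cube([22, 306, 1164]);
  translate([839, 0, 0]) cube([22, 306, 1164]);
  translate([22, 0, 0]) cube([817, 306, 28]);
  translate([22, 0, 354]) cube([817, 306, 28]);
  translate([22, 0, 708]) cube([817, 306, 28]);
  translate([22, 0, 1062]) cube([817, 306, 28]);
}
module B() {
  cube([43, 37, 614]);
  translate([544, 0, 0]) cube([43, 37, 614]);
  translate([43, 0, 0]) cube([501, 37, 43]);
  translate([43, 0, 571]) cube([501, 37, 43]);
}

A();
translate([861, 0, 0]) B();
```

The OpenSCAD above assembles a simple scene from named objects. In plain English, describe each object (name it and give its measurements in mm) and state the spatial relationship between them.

A is a bookshelf 861 mm wide overall, 306 mm deep and 1164 mm tall. The two sides are 22 mm thick vertical panels. 4 horizontal shelves of 28 mm thickness span between the inner faces of the sides; the lowest shelf sits on the floor and shelves are stacked with a clear vertical gap of 326 mm between each pair.

B is a rectangular picture frame lying in the x–z plane (depth along y). The opening is 501 mm wide (x) by 528 mm tall (z), surrounded by a border 43 mm wide on all four sides. The frame is 37 mm deep and is made of two full-height vertical stiles with two horizontal rails fitted between them.

The picture frame is against the bookshelf's +x side, with their −y faces flush.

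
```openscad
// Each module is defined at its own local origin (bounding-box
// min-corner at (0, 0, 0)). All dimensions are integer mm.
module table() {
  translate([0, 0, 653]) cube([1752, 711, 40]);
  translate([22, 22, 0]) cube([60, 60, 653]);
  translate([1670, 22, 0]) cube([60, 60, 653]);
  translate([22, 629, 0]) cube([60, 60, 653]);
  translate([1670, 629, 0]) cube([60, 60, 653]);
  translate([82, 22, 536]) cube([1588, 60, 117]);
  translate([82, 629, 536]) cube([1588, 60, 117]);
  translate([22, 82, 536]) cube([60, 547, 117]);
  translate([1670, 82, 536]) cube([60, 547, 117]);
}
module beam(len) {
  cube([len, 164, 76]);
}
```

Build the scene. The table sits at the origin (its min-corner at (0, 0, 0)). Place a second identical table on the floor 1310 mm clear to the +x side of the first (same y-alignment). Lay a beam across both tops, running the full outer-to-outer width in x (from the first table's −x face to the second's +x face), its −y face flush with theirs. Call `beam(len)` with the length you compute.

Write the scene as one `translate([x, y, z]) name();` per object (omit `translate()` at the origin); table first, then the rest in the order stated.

table();
translate([3062, 0, 0]) table();
translate([0, 0, 693]) beam(4814);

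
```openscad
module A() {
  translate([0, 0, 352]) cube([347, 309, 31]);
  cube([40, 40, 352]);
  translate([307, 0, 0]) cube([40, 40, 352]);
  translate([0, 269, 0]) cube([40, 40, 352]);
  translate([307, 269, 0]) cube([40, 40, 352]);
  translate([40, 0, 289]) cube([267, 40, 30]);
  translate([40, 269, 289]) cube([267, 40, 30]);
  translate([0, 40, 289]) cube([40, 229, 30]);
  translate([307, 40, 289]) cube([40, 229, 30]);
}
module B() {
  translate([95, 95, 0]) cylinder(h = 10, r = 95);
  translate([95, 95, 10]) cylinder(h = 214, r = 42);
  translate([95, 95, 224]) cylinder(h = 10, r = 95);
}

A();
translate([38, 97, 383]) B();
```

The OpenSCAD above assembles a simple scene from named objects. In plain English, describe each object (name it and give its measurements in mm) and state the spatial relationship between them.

A is a simple wooden stool: a rectangular seat 347 mm (x) by 309 mm (y), 31 mm thick, top face at z = 383 mm, on four square legs, each 40×40 mm in cross-section. The legs rest on z = 0, each flush with a corner of the seat. Four stretchers, 40 mm wide and 30 mm tall, connect adjacent legs with their undersides at z = 289 mm, each running between the inner faces of the legs it joins and aligned with the legs' outer faces on the other axis.

B is a spool: two coaxial disc flanges of radius 95 mm and thickness 10 mm, joined by a core cylinder of radius 42 mm and height 214 mm. The lower flange rests on z = 0 and the three cylinders share a vertical axis.

The spool is on top of the stool.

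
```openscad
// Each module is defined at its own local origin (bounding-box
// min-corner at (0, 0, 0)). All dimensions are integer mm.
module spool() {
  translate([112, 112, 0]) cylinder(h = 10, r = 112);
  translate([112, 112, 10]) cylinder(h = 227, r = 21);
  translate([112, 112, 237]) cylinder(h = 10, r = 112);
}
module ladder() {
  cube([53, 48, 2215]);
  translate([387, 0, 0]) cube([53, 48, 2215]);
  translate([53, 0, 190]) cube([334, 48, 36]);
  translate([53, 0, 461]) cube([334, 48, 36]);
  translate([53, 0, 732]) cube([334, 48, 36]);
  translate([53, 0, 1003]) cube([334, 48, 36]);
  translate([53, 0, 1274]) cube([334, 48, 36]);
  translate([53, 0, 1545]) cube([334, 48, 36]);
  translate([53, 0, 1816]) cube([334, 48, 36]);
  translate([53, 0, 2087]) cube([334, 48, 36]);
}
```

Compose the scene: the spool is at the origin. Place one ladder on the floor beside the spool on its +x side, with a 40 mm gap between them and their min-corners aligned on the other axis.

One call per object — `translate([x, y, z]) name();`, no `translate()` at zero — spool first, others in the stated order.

spool();
translate([264, 0, 0]) ladder();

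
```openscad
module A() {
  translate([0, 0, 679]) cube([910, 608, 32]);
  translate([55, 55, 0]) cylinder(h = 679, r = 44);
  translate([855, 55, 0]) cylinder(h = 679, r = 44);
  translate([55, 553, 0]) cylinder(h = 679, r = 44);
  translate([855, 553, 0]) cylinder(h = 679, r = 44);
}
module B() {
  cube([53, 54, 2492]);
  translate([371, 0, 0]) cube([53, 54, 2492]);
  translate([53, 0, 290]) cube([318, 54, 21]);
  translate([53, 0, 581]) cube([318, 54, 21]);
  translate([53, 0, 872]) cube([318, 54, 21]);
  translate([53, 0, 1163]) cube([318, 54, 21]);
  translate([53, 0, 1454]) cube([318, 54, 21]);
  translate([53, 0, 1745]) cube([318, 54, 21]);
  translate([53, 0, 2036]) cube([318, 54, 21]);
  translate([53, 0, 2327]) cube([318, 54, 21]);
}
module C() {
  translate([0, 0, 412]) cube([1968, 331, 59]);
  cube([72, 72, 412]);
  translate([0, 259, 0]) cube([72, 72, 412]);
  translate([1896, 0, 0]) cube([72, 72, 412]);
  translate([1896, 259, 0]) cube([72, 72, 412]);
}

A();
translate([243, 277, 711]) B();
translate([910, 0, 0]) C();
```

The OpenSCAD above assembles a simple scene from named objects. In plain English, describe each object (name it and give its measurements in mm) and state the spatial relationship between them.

A is a table with a 910×608 mm rectangular top, 32 mm thick, top surface at z = 711 mm, supported by four round legs of 88 mm diameter, each leg's bounding box inset 11 mm from the nearest pair of top edges, running from the floor.

B is a wooden ladder with two side rails of 53×54 mm section and 2492 mm height, set 424 mm apart overall. Between them run 8 rectangular rungs (54 mm deep, 21 mm thick), front faces flush with the rails' −y face. The bottom of the first rung is 290 mm above the floor and each subsequent rung is 291 mm higher than the one below.

C is a bench: a 1968×331 mm seat slab, 59 mm thick, top at z = 471 mm, on four 72×72 mm square legs flush with the seat corners and standing on z = 0.

The ladder is on top of the table, centred. The bench is against the table's +x side, with their −y faces flush.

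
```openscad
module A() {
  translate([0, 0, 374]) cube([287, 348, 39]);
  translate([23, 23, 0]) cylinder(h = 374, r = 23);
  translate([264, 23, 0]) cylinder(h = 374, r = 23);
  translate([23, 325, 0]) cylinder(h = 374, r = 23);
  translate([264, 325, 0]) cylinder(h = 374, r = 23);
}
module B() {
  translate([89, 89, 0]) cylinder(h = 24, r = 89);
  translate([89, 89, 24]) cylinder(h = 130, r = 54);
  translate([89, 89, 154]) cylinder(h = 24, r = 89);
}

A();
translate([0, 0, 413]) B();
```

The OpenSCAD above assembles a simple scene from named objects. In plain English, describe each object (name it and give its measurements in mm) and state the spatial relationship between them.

A is a four-legged stool. The seat is 287×348 mm, 39 mm thick, top at z = 413 mm. It stands on four round legs, each 46 mm in diameter, from z = 0 to the seat underside, each leg's axis is inset half a diameter from the nearest pair of seat edges (so the leg's bounding box is flush with the corner).

B is a spool: two coaxial disc flanges of radius 89 mm and thickness 24 mm, joined by a core cylinder of radius 54 mm and height 130 mm. The lower flange rests on z = 0 and the three cylinders share a vertical axis.

The spool is on top of the stool.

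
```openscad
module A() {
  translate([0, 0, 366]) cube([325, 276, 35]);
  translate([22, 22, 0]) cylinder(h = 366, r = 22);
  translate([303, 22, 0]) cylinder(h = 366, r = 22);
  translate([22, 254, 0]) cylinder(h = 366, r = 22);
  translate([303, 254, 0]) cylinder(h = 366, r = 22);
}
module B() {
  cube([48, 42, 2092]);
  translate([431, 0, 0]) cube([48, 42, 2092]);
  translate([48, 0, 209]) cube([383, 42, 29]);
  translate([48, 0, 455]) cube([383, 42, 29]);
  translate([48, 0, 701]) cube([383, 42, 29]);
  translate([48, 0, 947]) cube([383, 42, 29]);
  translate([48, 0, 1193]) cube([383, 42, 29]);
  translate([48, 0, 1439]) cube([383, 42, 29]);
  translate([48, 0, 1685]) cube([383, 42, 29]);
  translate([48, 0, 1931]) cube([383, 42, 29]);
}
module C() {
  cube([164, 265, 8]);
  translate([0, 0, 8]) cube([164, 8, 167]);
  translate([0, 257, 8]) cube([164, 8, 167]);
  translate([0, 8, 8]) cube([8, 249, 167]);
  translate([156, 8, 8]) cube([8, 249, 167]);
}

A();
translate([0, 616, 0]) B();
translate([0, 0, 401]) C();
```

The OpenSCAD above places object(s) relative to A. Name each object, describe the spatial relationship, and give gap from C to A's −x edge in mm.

A is a stool. B is a ladder. C is an open box. The ladder is on the floor beside the stool on its +y side. The open box is on top of the stool. The gap from the open box to the stool's −x edge is 0 mm.

The open box's min-x is at 0; the stool's min-x is 0; gap = 0 mm.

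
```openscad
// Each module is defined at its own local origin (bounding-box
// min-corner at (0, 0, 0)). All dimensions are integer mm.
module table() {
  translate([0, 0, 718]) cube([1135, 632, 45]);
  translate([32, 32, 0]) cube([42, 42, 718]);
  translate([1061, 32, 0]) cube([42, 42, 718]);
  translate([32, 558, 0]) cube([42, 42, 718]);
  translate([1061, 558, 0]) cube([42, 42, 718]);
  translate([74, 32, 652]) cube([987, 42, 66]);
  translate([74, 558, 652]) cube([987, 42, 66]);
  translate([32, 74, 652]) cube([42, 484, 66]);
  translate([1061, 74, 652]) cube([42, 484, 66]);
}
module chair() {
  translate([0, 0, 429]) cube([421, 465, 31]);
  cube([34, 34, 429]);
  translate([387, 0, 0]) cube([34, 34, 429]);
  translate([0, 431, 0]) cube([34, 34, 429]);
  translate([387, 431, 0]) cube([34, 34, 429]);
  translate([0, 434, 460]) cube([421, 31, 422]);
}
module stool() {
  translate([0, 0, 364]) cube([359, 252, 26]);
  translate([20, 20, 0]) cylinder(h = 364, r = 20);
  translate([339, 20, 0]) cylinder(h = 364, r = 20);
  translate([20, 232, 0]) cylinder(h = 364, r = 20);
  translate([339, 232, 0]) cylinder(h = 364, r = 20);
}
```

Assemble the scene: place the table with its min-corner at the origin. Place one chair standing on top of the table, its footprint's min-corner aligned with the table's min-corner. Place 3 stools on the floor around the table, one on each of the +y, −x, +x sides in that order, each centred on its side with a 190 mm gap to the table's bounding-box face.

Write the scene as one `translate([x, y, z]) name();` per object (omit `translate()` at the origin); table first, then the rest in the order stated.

table();
translate([0, 0, 763]) chair();
translate([388, 822, 0]) stool();
translate([-549, 190, 0]) stool();
translate([1325, 190, 0]) stool();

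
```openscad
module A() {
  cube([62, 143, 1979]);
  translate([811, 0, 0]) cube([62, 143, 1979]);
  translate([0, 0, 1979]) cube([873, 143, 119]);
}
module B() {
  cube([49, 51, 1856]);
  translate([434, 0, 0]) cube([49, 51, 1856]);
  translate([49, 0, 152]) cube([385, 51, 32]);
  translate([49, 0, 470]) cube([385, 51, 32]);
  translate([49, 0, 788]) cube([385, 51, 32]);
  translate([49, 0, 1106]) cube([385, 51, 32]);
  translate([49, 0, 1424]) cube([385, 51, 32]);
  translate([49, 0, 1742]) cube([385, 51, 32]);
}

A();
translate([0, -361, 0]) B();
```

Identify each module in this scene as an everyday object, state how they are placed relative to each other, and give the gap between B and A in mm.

The ladder's nearest face is 310 mm from the door frame's −y face.

A is a door frame. B is a ladder. The ladder is on the floor beside the door frame on its −y side. The gap between the ladder and the door frame is 310 mm.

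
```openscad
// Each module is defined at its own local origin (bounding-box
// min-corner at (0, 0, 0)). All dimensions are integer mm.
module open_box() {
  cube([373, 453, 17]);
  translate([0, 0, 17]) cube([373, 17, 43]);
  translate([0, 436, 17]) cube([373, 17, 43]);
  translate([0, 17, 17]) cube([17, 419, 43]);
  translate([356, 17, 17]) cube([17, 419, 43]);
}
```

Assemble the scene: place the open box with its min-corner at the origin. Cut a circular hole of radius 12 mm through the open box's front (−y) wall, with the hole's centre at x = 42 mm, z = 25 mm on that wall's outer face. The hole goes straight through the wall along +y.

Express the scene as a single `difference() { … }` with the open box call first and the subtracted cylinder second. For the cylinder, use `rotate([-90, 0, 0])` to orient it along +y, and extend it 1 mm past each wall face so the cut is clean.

difference() {
  open_box();
  translate([42, -1, 25]) rotate([-90, 0, 0]) cylinder(h = 19, r = 12);
}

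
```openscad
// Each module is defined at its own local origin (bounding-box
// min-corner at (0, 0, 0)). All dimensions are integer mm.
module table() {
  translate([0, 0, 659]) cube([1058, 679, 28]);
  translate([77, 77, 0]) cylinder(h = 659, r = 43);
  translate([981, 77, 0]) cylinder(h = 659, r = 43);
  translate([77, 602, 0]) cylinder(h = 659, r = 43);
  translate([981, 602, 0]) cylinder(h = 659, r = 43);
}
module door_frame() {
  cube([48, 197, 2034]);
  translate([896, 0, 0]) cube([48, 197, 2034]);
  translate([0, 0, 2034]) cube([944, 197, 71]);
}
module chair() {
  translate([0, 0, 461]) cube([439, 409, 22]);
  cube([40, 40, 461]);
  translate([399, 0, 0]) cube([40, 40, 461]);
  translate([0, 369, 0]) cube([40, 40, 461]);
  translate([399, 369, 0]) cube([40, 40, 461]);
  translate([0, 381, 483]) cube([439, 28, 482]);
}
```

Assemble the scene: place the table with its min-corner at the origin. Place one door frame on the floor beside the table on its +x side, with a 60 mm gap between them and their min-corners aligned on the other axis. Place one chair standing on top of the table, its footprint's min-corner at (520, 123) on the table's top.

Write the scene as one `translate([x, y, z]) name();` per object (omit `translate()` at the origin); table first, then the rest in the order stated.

table();
translate([1118, 0, 0]) door_frame();
translate([520, 123, 687]) chair();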